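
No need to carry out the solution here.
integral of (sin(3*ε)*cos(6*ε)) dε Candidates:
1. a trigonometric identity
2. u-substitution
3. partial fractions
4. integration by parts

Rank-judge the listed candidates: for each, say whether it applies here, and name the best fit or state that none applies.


Technique: a trigonometric identity — apply product-to-sum to sin(3*ε)*cos(6*ε): two clean single-angle terms replace one awkward product.
- a trigonometric identity: a fit — the right tool for this form.
- u-substitution: no subexpression of the integrand serves as a whole-integral substitution inner — individual terms may offer their own, but none carries its derivative as a factor of the full integrand; a working change of variable would have to be constructed from outside the expression.
- partial fractions: the expression is not a ratio of polynomials that decomposes further.
- integration by parts: not the fit here: there is no polynomial factor to ladder down — parts can still close the trigonometric product by recursion, though the identity rewrite is the direct route.


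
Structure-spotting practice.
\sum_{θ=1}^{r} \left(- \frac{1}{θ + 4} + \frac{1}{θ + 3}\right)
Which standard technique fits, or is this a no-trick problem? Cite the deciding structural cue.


Method: telescoping — write out three consecutive terms and watch the interior cancel: the advanced copy one term subtracts reappears as the very next term's leading piece, pair after pair.


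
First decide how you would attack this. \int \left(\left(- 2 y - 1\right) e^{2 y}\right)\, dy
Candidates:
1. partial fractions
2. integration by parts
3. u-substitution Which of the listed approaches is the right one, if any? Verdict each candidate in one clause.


Method: integration by parts — differentiate - 2 y - 1, integrate e^{2 y}: each pass lowers the polynomial degree, so parts terminates.
- partial fractions: the expression is not a ratio of polynomials that decomposes further.
- integration by parts: yes — fits the structure here.
- u-substitution — no subexpression of the integrand pairs with its own derivative as a factor — individual terms may offer their own substitutions, but any change of variable covering the whole integral would have to be constructed from outside the expression.


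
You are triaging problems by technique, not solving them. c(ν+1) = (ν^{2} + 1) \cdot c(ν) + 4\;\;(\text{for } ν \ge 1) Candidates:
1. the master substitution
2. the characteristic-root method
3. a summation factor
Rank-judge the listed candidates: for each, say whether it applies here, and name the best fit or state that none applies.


Best approach: a summation factor — it is first-order linear but the coefficient ν^{2} + 1 depends on the index, so multiply through by a summation factor to telescope it.
- the master substitution: there is no divide-the-index recursive argument.
- the characteristic-root method: the coefficients vary with the index, breaking the constant-coefficient structure the method needs.
- a summation factor — a fit — the right tool for this form.


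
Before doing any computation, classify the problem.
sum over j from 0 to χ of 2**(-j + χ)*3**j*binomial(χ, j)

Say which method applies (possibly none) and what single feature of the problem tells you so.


Best approach: the binomial theorem — binomial(χ, j) weighting matched powers of 3 and 2 is the expanded form of (3 + 2)^χ — fold it back up.


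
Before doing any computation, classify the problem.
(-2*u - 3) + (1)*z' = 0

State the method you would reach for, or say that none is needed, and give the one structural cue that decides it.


Best approach: no special technique — solved for the derivative, no z appears — this is antidifferentiation in u wearing ODE clothing.


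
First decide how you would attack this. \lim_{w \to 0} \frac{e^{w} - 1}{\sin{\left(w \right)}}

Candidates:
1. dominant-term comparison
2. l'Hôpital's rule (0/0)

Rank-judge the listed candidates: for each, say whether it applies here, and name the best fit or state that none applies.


Diagnosis: l'Hôpital's rule (0/0) — both numerator and denominator vanish at 0: the genuine 0/0 indeterminate that l'Hôpital exists for. One could equally expand both pieces locally and compare leading terms; the rule does that in one stroke.
- dominant-term comparison — this is not a rational comparison of growth rates at infinity.
- l'Hôpital's rule (0/0): applicable, and directly so.


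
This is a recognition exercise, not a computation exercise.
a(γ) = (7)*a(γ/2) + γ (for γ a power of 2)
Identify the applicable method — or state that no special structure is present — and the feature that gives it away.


Method: the master substitution — treat m = log base 2 of γ as the new clock: one recursion step advances m by one while γ scales by 2.


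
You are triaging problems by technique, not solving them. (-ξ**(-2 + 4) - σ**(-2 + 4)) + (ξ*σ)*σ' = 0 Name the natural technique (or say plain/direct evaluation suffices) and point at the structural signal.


Diagnosis: the homogeneous substitution — solved for the derivative, the right side is unchanged under scaling ξ and σ together — it depends only on the ratio σ/ξ, so substitute a single ratio variable. Rearranged, this also fits the Bernoulli template directly; the homogeneous substitution reads the structure without the rearrangement.


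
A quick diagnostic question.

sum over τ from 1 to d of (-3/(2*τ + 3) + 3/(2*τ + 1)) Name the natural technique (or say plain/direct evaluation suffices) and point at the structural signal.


Technique: telescoping — the piece each term subtracts is 3/(2*τ + 1) advanced by one index, and it reappears with a plus sign leading the following term — the sum collapses to its boundary terms.


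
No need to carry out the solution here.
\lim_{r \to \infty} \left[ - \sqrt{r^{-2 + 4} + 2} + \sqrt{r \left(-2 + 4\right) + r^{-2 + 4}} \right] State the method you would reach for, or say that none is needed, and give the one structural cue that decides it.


Method: conjugate multiplication — the ∞ − ∞ radical form is the exact trigger for the conjugate maneuver.


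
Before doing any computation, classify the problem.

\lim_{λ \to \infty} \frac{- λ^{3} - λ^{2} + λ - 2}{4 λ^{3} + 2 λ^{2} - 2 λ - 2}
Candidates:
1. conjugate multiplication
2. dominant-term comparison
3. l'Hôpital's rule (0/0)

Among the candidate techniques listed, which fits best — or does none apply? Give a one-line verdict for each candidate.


Verdict: dominant-term comparison — at large λ only the top-degree terms survive; compare the leading terms and the limit falls out.
- conjugate multiplication: no difference of divergent radicals appears, so rationalizing has nothing to cancel.
- dominant-term comparison: yes, a natural case for it.
- l'Hôpital's rule (0/0): no 0/0 form appears: written as one quotient, top and bottom both grow without bound, and the ratio is decided by their leading terms.


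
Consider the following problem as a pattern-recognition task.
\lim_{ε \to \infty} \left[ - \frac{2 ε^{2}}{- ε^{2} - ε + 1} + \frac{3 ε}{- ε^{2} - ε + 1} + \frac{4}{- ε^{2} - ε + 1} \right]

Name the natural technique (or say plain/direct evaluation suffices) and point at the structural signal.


Diagnosis: dominant-term comparison — divide through by the highest power of ε; every lower-order term dies and the dominant terms decide the limit. As a single quotient, the ∞/∞ shape would yield to repeated differentiation as well — the growth comparison gets there in one look.


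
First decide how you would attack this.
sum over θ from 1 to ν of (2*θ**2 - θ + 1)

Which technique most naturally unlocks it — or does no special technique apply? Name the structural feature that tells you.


Technique: no special technique — nothing telescopes and nothing is geometric; polynomial terms in θ sum term by term.


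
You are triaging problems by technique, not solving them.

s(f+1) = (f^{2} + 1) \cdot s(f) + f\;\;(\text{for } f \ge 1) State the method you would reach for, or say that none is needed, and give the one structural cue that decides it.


Technique: a summation factor — one step of memory with a weight f^{2} + 1 that changes as the index grows — the summation-factor construction is built for this.


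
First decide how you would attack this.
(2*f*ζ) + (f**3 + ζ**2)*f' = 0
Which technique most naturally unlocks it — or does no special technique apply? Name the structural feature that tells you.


Diagnosis: the exact-equation method — equality of cross partials is the green light — assemble the potential function term by term.


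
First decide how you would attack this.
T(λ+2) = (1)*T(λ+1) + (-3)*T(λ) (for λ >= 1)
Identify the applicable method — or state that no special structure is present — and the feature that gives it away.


Method: the characteristic-root method — linear, homogeneous, constant coefficients: solutions of the form r^λ exist — find the roots of the characteristic polynomial.


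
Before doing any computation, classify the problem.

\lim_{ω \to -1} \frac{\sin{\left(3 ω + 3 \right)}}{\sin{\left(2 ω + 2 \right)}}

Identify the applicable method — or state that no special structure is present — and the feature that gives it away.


Verdict: l'Hôpital's rule (0/0) — both numerator and denominator vanish at -1: the genuine 0/0 indeterminate that l'Hôpital exists for. Expanding numerator and denominator to first order gives the same value — the rule automates exactly that.


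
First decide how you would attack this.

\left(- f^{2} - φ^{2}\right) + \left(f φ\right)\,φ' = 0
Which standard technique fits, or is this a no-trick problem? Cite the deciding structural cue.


Diagnosis: the homogeneous substitution — the slope's numerator and denominator share total degree; set v = φ/f and the equation drops to separable form. Rearranged, this also fits the Bernoulli template directly; the homogeneous substitution reads the structure without the rearrangement.


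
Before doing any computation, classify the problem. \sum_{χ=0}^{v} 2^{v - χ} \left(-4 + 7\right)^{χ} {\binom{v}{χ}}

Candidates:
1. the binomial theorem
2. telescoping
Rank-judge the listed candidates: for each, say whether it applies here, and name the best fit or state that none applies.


Diagnosis: the binomial theorem — binomial coefficients against complementary powers of (-4 + 7) and 2: recognize the binomial expansion and resum.
- the binomial theorem: a fit — the right tool for this form.
- telescoping: as presented, consecutive terms share no shifted copy to cancel against — no rewrite is on display to change that.


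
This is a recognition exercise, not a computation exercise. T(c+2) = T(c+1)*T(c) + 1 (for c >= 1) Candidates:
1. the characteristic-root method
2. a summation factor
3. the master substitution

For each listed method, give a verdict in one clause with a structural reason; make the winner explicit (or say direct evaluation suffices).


Best approach: no special technique — the recurrence is nonlinear in the sequence values; study it directly, no linear machinery applies.
- the characteristic-root method — nonlinearity rules out exponential-mode superposition from the start.
- a summation factor — no summation factor applies — the rule is not linear in the sequence values.
- the master substitution — the recursion steps by a constant offset, so exponential reindexing is pointless.


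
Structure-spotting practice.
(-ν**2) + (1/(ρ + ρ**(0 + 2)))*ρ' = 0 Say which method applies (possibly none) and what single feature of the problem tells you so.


Diagnosis: separation of variables — all dependence on the two variables factors apart, the defining separable shape. This doubles as a Bernoulli equation in the unknown as written; dividing and integrating works on it directly.


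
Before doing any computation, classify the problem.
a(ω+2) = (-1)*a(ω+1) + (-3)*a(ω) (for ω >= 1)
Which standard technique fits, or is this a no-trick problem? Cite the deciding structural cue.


Method: the characteristic-root method — because shifting ω leaves the equation's coefficients unchanged, exponential trials reduce it to algebra.


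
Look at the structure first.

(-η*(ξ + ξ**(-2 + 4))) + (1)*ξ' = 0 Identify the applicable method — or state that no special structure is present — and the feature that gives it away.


Method: separation of variables — all dependence on the two variables factors apart, the defining separable shape. This doubles as a Bernoulli equation in the unknown as written; dividing and integrating works on it directly.


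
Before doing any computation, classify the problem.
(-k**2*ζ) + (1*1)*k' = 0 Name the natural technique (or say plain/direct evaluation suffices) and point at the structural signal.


Method: separation of variables — solved for the derivative, the right side splits multiplicatively into a function of each variable alone — divide and integrate each side.


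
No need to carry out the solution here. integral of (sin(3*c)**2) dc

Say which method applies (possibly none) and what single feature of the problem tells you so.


Best approach: a trigonometric identity — even powers like sin(3*c)**2 never integrate directly; the half-angle identity lowers the degree first.


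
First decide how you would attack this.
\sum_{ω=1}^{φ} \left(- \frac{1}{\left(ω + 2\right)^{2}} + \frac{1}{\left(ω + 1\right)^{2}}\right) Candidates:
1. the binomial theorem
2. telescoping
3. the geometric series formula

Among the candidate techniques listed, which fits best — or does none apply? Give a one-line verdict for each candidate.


Diagnosis: telescoping — the generic term is a one-step difference of \frac{1}{\left(ω + 1\right)^{2}}, so partial sums shortcut to endpoint evaluation.
- the binomial theorem — there is no sum-raised-to-a-power identity hiding in these terms.
- telescoping: applies; the problem has the shape this method handles.
- the geometric series formula: the term-to-term ratio changes with the index, so the geometric formula cannot close it.


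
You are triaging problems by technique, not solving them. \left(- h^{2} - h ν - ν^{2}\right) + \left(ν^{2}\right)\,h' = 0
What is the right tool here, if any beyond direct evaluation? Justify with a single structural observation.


Method: the homogeneous substitution — scaling ν and h together leaves the slope fixed — it depends only on h/ν, so substitute the ratio.


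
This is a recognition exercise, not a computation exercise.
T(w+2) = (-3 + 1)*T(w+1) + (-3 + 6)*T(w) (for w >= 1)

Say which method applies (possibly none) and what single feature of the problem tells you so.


Method: the characteristic-root method — shift-invariance with fixed coefficients calls for exponential trials; the characteristic polynomial finds every r^w.


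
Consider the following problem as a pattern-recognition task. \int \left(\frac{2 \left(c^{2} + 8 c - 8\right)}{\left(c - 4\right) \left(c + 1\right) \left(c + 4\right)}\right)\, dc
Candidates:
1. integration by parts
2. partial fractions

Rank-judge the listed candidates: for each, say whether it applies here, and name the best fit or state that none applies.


Technique: partial fractions — the bottom factors while the top stays lower-degree — split into simple fractions and integrate piece by piece.
- integration by parts: no split into a nonconstant polynomial times one of the standard kernels — exp, sine, or cosine of a linear argument, or a logarithm — applies here.
- partial fractions: yes, a natural case for it.


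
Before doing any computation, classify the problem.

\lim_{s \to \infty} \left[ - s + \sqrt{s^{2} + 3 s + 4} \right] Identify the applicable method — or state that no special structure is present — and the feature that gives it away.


Method: conjugate multiplication — divergence minus divergence hides a finite answer — expose it by pairing \sqrt{s^{2} + 3 s + 4} - s with its conjugate.


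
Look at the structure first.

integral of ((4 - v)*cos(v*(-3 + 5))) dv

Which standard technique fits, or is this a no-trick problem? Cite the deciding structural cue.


Best approach: integration by parts — differentiate 4 - v, integrate cos(v*(-3 + 5)): each pass lowers the polynomial degree, so parts terminates.


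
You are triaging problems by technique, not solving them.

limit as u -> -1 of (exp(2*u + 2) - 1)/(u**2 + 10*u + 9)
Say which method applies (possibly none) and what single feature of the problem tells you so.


Verdict: l'Hôpital's rule (0/0) — numerator and denominator both vanish at -1 — a genuine 0/0 form, which is exactly when l'Hôpital applies. A first-order expansion at the point is an equally standard path; the rule packages it.


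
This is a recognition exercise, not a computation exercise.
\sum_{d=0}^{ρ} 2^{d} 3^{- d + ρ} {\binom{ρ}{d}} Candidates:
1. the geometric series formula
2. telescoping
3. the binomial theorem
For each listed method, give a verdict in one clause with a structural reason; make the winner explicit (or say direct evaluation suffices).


Technique: the binomial theorem — terms weighting {\binom{ρ}{d}} against matched powers of 2 and 3 reassemble into (2 + 3)^ρ by the binomial theorem.
- the geometric series formula — no single multiplier carries one term to the next throughout the sum.
- telescoping — the terms as presented offer no neighboring cancellation — a telescoping rewrite may exist, but the displayed structure does not hand one over.
- the binomial theorem: yes, a natural case for it.


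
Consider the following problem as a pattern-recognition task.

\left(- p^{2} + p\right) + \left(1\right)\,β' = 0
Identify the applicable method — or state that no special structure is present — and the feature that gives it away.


Best approach: no special technique — solved for the derivative, no β appears — this is antidifferentiation in p wearing ODE clothing.


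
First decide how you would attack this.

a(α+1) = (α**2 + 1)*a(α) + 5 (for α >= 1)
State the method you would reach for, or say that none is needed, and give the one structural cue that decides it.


Verdict: a summation factor — normalize by the running product of α**2 + 1: the left side becomes a difference, and differences sum.


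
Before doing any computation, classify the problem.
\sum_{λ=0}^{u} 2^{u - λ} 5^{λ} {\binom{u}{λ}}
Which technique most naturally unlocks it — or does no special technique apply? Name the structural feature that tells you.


Method: the binomial theorem — {\binom{u}{λ}} weighting matched powers of 5 and 2 is the expanded form of (5 + 2)^u — fold it back up.


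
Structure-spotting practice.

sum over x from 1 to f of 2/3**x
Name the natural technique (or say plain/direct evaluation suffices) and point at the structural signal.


Verdict: the geometric series formula — consecutive terms stand in a fixed index-free ratio — the geometric sum formula closes it.


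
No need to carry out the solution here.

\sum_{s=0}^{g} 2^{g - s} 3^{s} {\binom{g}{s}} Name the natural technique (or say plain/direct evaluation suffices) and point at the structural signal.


Technique: the binomial theorem — binomial coefficients against complementary powers of 3 and 2: recognize the binomial expansion and resum.


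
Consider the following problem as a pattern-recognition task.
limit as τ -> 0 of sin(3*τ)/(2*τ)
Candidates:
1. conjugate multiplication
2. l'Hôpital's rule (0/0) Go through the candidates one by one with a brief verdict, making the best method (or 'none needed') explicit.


Technique: l'Hôpital's rule (0/0) — both numerator and denominator vanish at 0: the genuine 0/0 indeterminate that l'Hôpital exists for. Known elementary limits would finish this too — the rule just bypasses the case analysis.
- conjugate multiplication: rationalization has no target — no divergent radical difference appears.
- l'Hôpital's rule (0/0): a fit — the right tool for this form.


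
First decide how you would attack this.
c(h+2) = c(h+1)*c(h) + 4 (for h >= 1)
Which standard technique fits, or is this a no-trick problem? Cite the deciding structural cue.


Technique: no special technique — the unknown enters the rule nonlinearly, not as a weighted sum — no linear method is even well-posed.


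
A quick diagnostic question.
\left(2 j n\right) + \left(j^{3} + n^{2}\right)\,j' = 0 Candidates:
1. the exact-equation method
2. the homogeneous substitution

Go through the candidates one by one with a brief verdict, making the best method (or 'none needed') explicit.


Best approach: the exact-equation method — take the mixed partials of 2 j n and j^{3} + n^{2}: they are equal, which certifies an exact differential.
- the exact-equation method: applicable, and directly so.
- the homogeneous substitution: the ratio substitution does not collapse this equation.


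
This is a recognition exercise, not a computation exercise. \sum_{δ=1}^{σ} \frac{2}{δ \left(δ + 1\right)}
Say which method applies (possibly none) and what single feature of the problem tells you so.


Method: telescoping — \frac{2}{δ \left(δ + 1\right)} is a collapsed telescope: expand it into simple fractions to see the cancellation.


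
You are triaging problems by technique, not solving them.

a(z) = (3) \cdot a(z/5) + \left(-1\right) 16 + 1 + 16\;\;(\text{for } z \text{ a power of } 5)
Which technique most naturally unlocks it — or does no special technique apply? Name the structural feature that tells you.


Method: the master substitution — treat m = log base 5 of z as the new clock: one recursion step advances m by one while z scales by 5.


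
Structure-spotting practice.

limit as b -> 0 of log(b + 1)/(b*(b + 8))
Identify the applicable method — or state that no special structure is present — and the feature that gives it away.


Method: l'Hôpital's rule (0/0) — the 0/0 form at 0 is the signature situation for l'Hôpital's rule. Expanding numerator and denominator to first order gives the same value — the rule automates exactly that.


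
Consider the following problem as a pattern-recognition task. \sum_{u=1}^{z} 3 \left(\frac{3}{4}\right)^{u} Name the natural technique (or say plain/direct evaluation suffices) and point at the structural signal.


Verdict: the geometric series formula — the ratio of consecutive terms is the constant \frac{3}{4}, independent of the index — a geometric sum.


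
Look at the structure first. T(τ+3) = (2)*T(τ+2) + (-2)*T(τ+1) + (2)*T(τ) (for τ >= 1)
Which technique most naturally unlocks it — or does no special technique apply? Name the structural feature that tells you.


Technique: the characteristic-root method — fixed numeric weights on consecutive terms and no forcing term added: the root method in its home territory.


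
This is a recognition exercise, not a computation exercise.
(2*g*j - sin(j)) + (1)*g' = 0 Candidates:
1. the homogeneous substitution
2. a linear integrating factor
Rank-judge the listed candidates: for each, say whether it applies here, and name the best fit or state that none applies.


Technique: a linear integrating factor — the unknown enters only to the first power against a nonzero forcing term — the integrating-factor template applies directly.
- the homogeneous substitution — rescaling both variables together changes the slope, so no ratio substitution collapses it.
- a linear integrating factor: yes, a natural case for it.


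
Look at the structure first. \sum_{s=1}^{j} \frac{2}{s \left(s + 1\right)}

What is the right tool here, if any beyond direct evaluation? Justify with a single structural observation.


Diagnosis: telescoping — poles of \frac{2}{s \left(s + 1\right)} differ by an integer, the telltale of a telescoping partial-fraction sum.


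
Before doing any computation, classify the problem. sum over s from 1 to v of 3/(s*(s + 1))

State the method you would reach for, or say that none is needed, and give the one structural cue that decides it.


Method: telescoping — 3/(s*(s + 1)) is a collapsed telescope: expand it into simple fractions to see the cancellation.


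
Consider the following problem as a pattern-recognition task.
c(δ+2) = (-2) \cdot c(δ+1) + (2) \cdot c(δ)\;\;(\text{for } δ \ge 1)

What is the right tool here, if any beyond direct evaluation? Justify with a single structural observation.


Best approach: the characteristic-root method — the recurrence treats every index alike (constant coefficients, no forcing) — precisely the regime where r^δ trials close it.


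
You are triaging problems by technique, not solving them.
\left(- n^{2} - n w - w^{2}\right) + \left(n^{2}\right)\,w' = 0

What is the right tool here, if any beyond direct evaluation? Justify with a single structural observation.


Technique: the homogeneous substitution — the slope's numerator and denominator have matching total degree, so it depends only on w/n and the ratio substitution collapses it.


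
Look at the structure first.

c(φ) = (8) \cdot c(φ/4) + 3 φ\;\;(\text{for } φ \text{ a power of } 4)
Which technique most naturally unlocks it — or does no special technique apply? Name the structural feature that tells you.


Diagnosis: the master substitution — the argument shrinks by the factor 4, so measure the index on a logarithmic scale and the recursion becomes a shift.


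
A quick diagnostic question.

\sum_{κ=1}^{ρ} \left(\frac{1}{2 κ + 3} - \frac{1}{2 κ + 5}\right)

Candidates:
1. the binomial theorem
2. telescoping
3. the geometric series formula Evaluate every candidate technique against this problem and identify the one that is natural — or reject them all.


Diagnosis: telescoping — the generic term is a one-step difference of \frac{1}{2 κ + 3}, so partial sums shortcut to endpoint evaluation.
- the binomial theorem: there is no pair of bases whose matched powers would reassemble into a single binomial power.
- telescoping: applicable, and directly so.
- the geometric series formula: the ratio of consecutive terms depends on the index.


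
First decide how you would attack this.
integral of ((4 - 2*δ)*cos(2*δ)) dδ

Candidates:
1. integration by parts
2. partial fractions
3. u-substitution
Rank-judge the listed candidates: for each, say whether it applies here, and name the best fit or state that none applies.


Method: integration by parts — a polynomial 4 - 2*δ against the kernel cos(2*δ) is the signature bounded-ladder case for integration by parts.
- integration by parts: applies; the problem has the shape this method handles.
- partial fractions: there is no rational-function structure to decompose.
- u-substitution — no subexpression of the integrand pairs with its own derivative as a factor — individual terms may offer their own substitutions, but any change of variable covering the whole integral would have to be constructed from outside the expression.


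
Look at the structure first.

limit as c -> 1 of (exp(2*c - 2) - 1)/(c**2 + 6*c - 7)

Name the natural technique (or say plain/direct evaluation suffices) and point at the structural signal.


Verdict: l'Hôpital's rule (0/0) — the 0/0 form at 1 is the signature situation for l'Hôpital's rule. Known elementary limits would finish this too — the rule just bypasses the case analysis.


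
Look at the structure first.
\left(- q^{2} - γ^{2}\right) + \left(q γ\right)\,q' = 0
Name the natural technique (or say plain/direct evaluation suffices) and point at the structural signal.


Technique: the homogeneous substitution — the slope's numerator and denominator have matching total degree, so it depends only on q/γ and the ratio substitution collapses it. A Bernoulli rewrite works here as the equation stands — the homogeneous substitution is the more immediate reading.


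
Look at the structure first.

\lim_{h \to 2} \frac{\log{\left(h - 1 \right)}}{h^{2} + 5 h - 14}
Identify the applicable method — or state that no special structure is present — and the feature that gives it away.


Diagnosis: l'Hôpital's rule (0/0) — both numerator and denominator vanish at 2: the genuine 0/0 indeterminate that l'Hôpital exists for. The standard small-argument limits would also carry it; the rule is the systematic route.


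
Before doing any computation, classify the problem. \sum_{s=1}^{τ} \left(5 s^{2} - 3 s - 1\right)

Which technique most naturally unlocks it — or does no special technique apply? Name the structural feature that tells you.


Diagnosis: no special technique — with only polynomial terms in s present, the classical sum-of-powers identities are all you need.


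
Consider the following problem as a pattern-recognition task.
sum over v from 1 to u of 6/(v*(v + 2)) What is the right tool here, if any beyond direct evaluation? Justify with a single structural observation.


Method: telescoping — poles of 6/(v*(v + 2)) differ by an integer, the telltale of a telescoping partial-fraction sum.


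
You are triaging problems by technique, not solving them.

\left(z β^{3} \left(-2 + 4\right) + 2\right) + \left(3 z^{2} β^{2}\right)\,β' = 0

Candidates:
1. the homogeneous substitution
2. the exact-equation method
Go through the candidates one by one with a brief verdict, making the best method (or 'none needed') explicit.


Best approach: the exact-equation method — equality of cross partials is the green light — assemble the potential function term by term.
- the homogeneous substitution: the ratio of the variables does not determine the slope.
- the exact-equation method: yes, a natural case for it.


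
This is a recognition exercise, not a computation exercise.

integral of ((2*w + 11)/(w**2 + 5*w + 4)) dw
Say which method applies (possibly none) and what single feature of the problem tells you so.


Technique: partial fractions — break w**2 + 5*w + 4 into its roots and the integral splits into logarithm-sized bites.


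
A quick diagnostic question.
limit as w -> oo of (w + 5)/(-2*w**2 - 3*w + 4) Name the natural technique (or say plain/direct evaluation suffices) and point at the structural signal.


Technique: dominant-term comparison — at large w only the top-degree terms survive; compare the leading terms and the limit falls out. Differentiating the expression as a single quotient would eventually settle it as well; matching dominant growth settles it immediately.


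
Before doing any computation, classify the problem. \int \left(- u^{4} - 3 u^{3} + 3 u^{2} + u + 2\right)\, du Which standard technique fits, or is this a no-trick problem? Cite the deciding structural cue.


Technique: no special technique — a term-by-term power-rule job in u; no substitution or rearrangement earns its keep here.


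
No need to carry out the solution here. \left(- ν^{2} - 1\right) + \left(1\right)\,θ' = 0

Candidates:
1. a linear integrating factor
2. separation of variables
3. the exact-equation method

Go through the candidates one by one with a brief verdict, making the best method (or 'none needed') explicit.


Method: no special technique — the slope is a pure function of ν; integrate both sides and be done.
- a linear integrating factor: with the unknown absent the integrating factor is a formality; direct integration is the working structure.
- separation of variables: any separation here is vacuous (nothing depends on the unknown); direct integration is the honest label.
- the exact-equation method: with the unknown absent from both coefficients, the cross-partial test holds emptily — nothing for the exact method to work on.


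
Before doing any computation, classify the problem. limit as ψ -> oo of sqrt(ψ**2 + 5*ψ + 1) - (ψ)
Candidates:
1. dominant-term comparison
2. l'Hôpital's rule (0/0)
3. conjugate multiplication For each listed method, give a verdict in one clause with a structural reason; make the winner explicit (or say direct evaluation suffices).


Best approach: conjugate multiplication — the ∞ − ∞ radical form is the exact trigger for the conjugate maneuver.
- dominant-term comparison: this is not a rational comparison of growth rates at infinity.
- l'Hôpital's rule (0/0): the expression is a difference driving to ∞ − ∞, not a 0/0 quotient — there is no ratio for the rule to differentiate.
- conjugate multiplication: a fit — the right tool for this form.


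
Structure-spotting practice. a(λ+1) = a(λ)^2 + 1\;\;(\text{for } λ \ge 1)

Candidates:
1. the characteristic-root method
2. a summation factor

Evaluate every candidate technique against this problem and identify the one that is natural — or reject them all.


Verdict: no special technique — the map from one term to the next is curved, not linear, so linear closed-form machinery does not attach.
- the characteristic-root method: nonlinearity rules out exponential-mode superposition from the start.
- a summation factor — the recursion is nonlinear — outside the first-order linear family a summation factor addresses.


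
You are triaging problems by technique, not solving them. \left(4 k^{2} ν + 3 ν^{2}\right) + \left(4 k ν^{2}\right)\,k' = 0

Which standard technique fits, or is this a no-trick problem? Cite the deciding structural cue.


Diagnosis: the exact-equation method — the compatibility test passes: the k-derivative of 4 k^{2} ν + 3 ν^{2} matches the ν-derivative of 4 k ν^{2}, so integrate a potential.


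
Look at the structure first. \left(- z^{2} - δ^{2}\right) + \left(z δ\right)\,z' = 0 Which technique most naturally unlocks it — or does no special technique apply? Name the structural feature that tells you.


Diagnosis: the homogeneous substitution — solved for the derivative, the right side is unchanged under scaling δ and z together — it depends only on the ratio z/δ, so substitute a single ratio variable. This doubles as a Bernoulli equation in the unknown as written; the homogeneous route needs no setup at all.


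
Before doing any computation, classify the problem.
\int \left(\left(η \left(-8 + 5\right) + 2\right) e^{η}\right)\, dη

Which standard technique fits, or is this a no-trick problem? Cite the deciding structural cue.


Technique: integration by parts — a polynomial (η \left(-8 + 5\right) + 2) against the kernel e^{η} is the signature bounded-ladder case for integration by parts.


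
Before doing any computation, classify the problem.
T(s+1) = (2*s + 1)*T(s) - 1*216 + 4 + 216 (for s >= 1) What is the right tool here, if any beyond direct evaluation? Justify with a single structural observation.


Method: a summation factor — it is first-order linear but the coefficient 2*s + 1 depends on the index, so multiply through by a summation factor to telescope it.


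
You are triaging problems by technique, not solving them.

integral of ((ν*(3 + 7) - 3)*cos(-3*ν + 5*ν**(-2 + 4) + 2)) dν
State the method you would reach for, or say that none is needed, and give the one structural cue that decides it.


Method: u-substitution — collected, the integrand has one factor that is, up to a constant, the derivative of an inner expression the rest depends on — substitute for that inner expression.


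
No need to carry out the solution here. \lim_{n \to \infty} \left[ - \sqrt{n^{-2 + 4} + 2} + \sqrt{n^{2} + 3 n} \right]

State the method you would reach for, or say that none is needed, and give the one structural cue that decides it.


Technique: conjugate multiplication — turning the difference into a conjugate-rationalized ratio makes the limit readable.


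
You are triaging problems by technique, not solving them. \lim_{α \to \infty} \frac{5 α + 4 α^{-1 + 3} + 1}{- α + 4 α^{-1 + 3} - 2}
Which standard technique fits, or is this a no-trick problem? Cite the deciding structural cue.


Verdict: dominant-term comparison — divide through by the highest power of α; every lower-order term dies and the dominant terms decide the limit. Viewed as a single quotient this is an ∞/∞ form — an at-infinity application of l'Hôpital's rule would also resolve it; comparing leading growth reads the answer without differentiating.


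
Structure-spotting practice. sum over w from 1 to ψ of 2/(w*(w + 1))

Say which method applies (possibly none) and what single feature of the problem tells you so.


Method: telescoping — the summand 2/(w*(w + 1)) decomposes into fractions whose poles differ by an integer shift — the series collapses.


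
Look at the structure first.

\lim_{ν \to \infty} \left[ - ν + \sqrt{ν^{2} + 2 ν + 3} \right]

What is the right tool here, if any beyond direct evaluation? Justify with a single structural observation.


Best approach: conjugate multiplication — both pieces blow up but their difference is finite; the conjugate trick rationalizes \sqrt{ν^{2} + 2 ν + 3} - ν.


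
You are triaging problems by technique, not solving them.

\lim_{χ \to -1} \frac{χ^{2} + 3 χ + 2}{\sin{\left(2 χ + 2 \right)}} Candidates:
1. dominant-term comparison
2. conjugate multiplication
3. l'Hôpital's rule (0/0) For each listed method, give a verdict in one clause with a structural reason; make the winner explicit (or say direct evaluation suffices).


Technique: l'Hôpital's rule (0/0) — substituting -1 gives 0 over 0; differentiate top and bottom once and re-evaluate. One could equally expand both pieces locally and compare leading terms; the rule does that in one stroke.
- dominant-term comparison — leading-power comparison does not apply to this form.
- conjugate multiplication: there are no radicals in tension whose conjugate would simplify matters.
- l'Hôpital's rule (0/0) — yes — fits the structure here.


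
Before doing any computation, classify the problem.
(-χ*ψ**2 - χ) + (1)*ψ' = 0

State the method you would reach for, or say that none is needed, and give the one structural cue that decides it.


Technique: separation of variables — separating collects all ψ-dependence with the derivative and leaves all χ-dependence opposite: variables separate.


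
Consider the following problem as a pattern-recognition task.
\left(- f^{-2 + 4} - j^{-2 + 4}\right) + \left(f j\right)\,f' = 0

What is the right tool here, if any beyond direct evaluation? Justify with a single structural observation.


Method: the homogeneous substitution — scaling j and f together leaves the slope fixed — it depends only on f/j, so substitute the ratio. Rearranged, this also fits the Bernoulli template directly; the homogeneous substitution reads the structure without the rearrangement.


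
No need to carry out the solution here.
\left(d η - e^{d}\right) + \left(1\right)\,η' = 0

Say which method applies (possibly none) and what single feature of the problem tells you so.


Diagnosis: a linear integrating factor — first power of η, nonzero forcing: the integrating-factor recipe applies verbatim with p = d.


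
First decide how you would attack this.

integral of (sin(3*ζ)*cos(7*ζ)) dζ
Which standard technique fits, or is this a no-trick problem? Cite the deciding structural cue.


Verdict: a trigonometric identity — sin(3*ζ)*cos(7*ζ) mixes two frequencies; the product-to-sum identity splits it into single-frequency sinusoids.


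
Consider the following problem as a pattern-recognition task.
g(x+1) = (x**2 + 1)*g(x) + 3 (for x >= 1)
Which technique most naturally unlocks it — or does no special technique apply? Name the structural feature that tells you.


Best approach: a summation factor — with the index-dependent coefficient x**2 + 1, dividing by the cumulative product turns the left side into a pure difference.


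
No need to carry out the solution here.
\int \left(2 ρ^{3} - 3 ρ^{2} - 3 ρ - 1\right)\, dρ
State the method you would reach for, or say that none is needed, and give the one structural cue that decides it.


Technique: no special technique — a term-by-term power-rule job in ρ; no substitution or rearrangement earns its keep here.
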